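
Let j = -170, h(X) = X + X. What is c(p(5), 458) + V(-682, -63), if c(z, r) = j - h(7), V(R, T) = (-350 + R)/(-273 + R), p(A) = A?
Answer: -174688/955 ≈ -182.92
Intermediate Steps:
h(X) = 2*X
V(R, T) = (-350 + R)/(-273 + R)
c(z, r) = -184 (c(z, r) = -170 - 2*7 = -170 - 1*14 = -170 - 14 = -184)
c(p(5), 458) + V(-682, -63) = -184 + (-350 - 682)/(-273 - 682) = -184 - 1032/(-955) = -184 - 1/955*(-1032) = -184 + 1032/955 = -174688/955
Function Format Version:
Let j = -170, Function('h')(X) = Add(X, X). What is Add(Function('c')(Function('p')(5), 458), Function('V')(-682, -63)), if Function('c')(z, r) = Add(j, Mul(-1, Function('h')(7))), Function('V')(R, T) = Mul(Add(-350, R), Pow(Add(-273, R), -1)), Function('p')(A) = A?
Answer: Rational(-174688, 955) ≈ -182.92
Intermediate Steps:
Function('h')(X) = Mul(2, X)
Function('V')(R, T) = Mul(Pow(Add(-273, R), -1), Add(-350, R))
Function('c')(z, r) = -184 (Function('c')(z, r) = Add(-170, Mul(-1, Mul(2, 7))) = Add(-170, Mul(-1, 14)) = Add(-170, -14) = -184)
Add(Function('c')(Function('p')(5), 458), Function('V')(-682, -63)) = Add(-184, Mul(Pow(Add(-273, -682), -1), Add(-350, -682))) = Add(-184, Mul(Pow(-955, -1), -1032)) = Add(-184, Mul(Rational(-1, 955), -1032)) = Add(-184, Rational(1032, 955)) = Rational(-174688, 955)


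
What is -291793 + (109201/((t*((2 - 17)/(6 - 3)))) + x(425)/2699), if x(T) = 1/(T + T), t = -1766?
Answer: -295535040010276/1012867225 ≈ -2.9178e+5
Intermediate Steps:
x(T) = 1/(2*T)
-291793 + (109201/((t*((2 - 17)/(6 - 3)))) + x(425)/2699) = -291793 + (109201/((-1766*(2 - 17)/(6 - 3))) + ((½)/425)/2699) = -291793 + (109201/((-(-26490)/3)) + ((½)*(1/425))*(1/2699)) = -291793 + (109201/((-(-26490)/3)) + (1/850)*(1/2699)) = -291793 + (109201/((-1766*(-5))) + 1/2294150) = -291793 + (109201/8830 + 1/2294150) = -291793 + 12526174149/1012867225 = -295535040010276/1012867225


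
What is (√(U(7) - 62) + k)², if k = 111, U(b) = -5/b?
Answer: (777 + I*√3073)²/49 ≈ 12258.0 + 1758.1*I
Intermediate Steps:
(√(U(7) - 62) + k)² = (√(-5/7 - 62) + 111)² = (√(-439/7) + 111)² = (I*√3073/7 + 111)² = (111 + I*√3073/7)²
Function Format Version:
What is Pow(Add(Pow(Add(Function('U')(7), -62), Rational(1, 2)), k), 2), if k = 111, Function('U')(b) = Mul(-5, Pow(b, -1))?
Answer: Mul(Rational(1, 49), Pow(Add(777, Mul(I, Pow(3073, Rational(1, 2)))), 2)) ≈ Add(12258., Mul(1758.1, I))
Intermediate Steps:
Pow(Add(Pow(Add(Function('U')(7), -62), Rational(1, 2)), k), 2) = Pow(Add(Pow(Add(Mul(-5, Pow(7, -1)), -62), Rational(1, 2)), 111), 2) = Pow(Add(Pow(Add(Mul(-5, Rational(1, 7)), -62), Rational(1, 2)), 111), 2) = Pow(Add(Pow(Add(Rational(-5, 7), -62), Rational(1, 2)), 111), 2) = Pow(Add(Pow(Rational(-439, 7), Rational(1, 2)), 111), 2) = Pow(Add(Mul(Rational(1, 7), I, Pow(3073, Rational(1, 2))), 111), 2) = Pow(Add(111, Mul(Rational(1, 7), I, Pow(3073, Rational(1, 2)))), 2)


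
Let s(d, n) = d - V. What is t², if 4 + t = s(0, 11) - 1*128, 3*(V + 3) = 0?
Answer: 16641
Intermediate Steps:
V = -3 (V = -3 + (⅓)*0 = -3 + 0 = -3)
s(d, n) = 3 + d (s(d, n) = d - 1*(-3) = d + 3 = 3 + d)
t = -129 (t = -4 + ((3 + 0) - 1*128) = -4 + (3 - 128) = -4 - 125 = -129)
t² = (-129)² = 16641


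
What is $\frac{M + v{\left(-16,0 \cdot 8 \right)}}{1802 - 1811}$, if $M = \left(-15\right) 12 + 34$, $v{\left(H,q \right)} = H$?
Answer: $18$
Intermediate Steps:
$M = -146$ ($M = -180 + 34 = -146$)
$\frac{M + v{\left(-16,0 \cdot 8 \right)}}{1802 - 1811} = \frac{-146 - 16}{1802 - 1811} = - \frac{162}{-9} = \left(-162\right) \left(- \frac{1}{9}\right) = 18$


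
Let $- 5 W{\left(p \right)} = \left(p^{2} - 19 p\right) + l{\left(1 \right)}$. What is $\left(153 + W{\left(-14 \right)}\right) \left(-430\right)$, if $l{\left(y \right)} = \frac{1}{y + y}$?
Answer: $-26015$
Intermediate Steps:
$l{\left(y \right)} = \frac{1}{2 y}$
$W{\left(p \right)} = - \frac{1}{10} - \frac{p^{2}}{5} + \frac{19 p}{5}$ ($W{\left(p \right)} = - \frac{\left(p^{2} - 19 p\right) + \frac{1}{2 \cdot 1}}{5} = - \frac{\left(p^{2} - 19 p\right) + \frac{1}{2} \cdot 1}{5} = - \frac{\left(p^{2} - 19 p\right) + \frac{1}{2}}{5} = - \frac{\frac{1}{2} + p^{2} - 19 p}{5} = - \frac{1}{10} - \frac{p^{2}}{5} + \frac{19 p}{5}$)
$\left(153 + W{\left(-14 \right)}\right) \left(-430\right) = \left(153 - \left(\frac{533}{10} + \frac{196}{5}\right)\right) \left(-430\right) = \left(153 - \frac{185}{2}\right) \left(-430\right) = \frac{121}{2} \left(-430\right) = -26015$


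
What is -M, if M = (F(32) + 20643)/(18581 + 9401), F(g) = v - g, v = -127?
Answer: -10242/13991 ≈ -0.73204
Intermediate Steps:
F(g) = -127 - g
M = 10242/13991 (M = ((-127 - 1*32) + 20643)/(18581 + 9401) = ((-127 - 32) + 20643)/27982 = (-159 + 20643)*(1/27982) = 20484*(1/27982) = 10242/13991 ≈ 0.73204)
-M = -1*10242/13991 = -10242/13991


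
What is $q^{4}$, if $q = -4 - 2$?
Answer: $1296$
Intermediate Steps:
$q = -6$
$q^{4} = \left(-6\right)^{4} = 1296$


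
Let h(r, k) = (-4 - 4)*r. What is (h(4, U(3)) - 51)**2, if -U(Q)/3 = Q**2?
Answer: 6889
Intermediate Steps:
U(Q) = -3*Q**2
h(r, k) = -8*r
(h(4, U(3)) - 51)**2 = (-8*4 - 51)**2 = (-32 - 51)**2 = (-83)**2 = 6889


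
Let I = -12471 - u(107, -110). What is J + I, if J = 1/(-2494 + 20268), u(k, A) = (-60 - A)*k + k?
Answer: -318652271/17774 ≈ -17928.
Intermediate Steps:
u(k, A) = k + k*(-60 - A) (u(k, A) = k*(-60 - A) + k = k + k*(-60 - A))
J = 1/17774 ≈ 5.6262e-5
I = -17928 (I = -12471 - (-1)*107*(59 - 110) = -12471 - (-1)*107*(-51) = -12471 - 1*5457 = -12471 - 5457 = -17928)
J + I = 1/17774 - 17928 = -318652271/17774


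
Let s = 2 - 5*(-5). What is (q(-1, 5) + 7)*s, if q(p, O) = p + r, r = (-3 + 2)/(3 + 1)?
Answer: 621/4 ≈ 155.25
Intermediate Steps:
r = -1/4 ≈ -0.25000
q(p, O) = -1/4 + p (q(p, O) = p - 1/4 = -1/4 + p)
s = 27 (s = 2 + 25 = 27)
(q(-1, 5) + 7)*s = ((-1/4 - 1) + 7)*27 = (-5/4 + 7)*27 = (23/4)*27 = 621/4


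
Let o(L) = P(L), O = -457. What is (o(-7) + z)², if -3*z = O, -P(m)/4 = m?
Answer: 292681/9 ≈ 32520.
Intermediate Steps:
P(m) = -4*m
o(L) = -4*L
z = 457/3 (z = -⅓*(-457) = 457/3 ≈ 152.33)
(o(-7) + z)² = (-4*(-7) + 457/3)² = (28 + 457/3)² = (541/3)² = 292681/9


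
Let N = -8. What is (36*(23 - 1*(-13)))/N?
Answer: -162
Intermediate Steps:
(36*(23 - 1*(-13)))/N = (36*(23 - 1*(-13)))/(-8) = (36*(23 + 13))*(-⅛) = (36*36)*(-⅛) = 1296*(-⅛) = -162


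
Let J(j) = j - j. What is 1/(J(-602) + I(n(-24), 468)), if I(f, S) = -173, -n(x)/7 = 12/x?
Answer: -1/173 ≈ -0.0057803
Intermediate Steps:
n(x) = -84/x
J(j) = 0
1/(J(-602) + I(n(-24), 468)) = 1/(0 - 173) = 1/(-173) = -1/173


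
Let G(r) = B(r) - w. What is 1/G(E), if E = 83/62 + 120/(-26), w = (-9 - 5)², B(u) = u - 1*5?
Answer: -806/164647 ≈ -0.0048953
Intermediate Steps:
B(u) = -5 + u (B(u) = u - 5 = -5 + u)
w = 196 (w = (-14)² = 196)
E = -2641/806 (E = 83*(1/62) + 120*(-1/26) = 83/62 - 60/13 = -2641/806 ≈ -3.2767)
G(r) = -201 + r (G(r) = (-5 + r) - 1*196 = (-5 + r) - 196 = -201 + r)
1/G(E) = 1/(-201 - 2641/806) = 1/(-164647/806) = -806/164647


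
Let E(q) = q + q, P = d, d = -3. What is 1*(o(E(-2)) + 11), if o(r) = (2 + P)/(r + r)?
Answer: 89/8 ≈ 11.125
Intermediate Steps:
P = -3
E(q) = 2*q
o(r) = -1/(2*r) (o(r) = (2 - 3)/(r + r) = -1/(2*r))
1*(o(E(-2)) + 11) = 1*(-1/(2*(2*(-2))) + 11) = 1*(-½/(-4) + 11) = 1*(-½*(-¼) + 11) = 1*(⅛ + 11) = 1*(89/8) = 89/8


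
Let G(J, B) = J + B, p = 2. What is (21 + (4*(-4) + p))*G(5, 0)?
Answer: 35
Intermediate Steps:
G(J, B) = B + J
(21 + (4*(-4) + p))*G(5, 0) = (21 + (4*(-4) + 2))*(0 + 5) = (21 + (-16 + 2))*5 = (21 - 14)*5 = 7*5 = 35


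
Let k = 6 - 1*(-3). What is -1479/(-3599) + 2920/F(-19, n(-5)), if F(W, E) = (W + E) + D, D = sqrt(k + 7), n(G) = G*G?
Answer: 1052387/3599 ≈ 292.41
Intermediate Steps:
k = 9 (k = 6 + 3 = 9)
n(G) = G**2
D = 4 (D = sqrt(9 + 7) = sqrt(16) = 4)
F(W, E) = 4 + E + W (F(W, E) = (W + E) + 4 = (E + W) + 4 = 4 + E + W)
-1479/(-3599) + 2920/F(-19, n(-5)) = -1479/(-3599) + 2920/(4 + (-5)**2 - 19) = -1479*(-1/3599) + 2920/(4 + 25 - 19) = 1479/3599 + 2920/10 = 1479/3599 + 2920*(1/10) = 1479/3599 + 292 = 1052387/3599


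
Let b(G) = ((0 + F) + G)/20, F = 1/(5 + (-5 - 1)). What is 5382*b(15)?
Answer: 18837/5 ≈ 3767.4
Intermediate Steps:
F = -1 (F = 1/(5 - 6) = 1/(-1) = -1)
b(G) = -1/20 + G/20 (b(G) = ((0 - 1) + G)/20 = (-1 + G)*(1/20) = -1/20 + G/20)
5382*b(15) = 5382*(-1/20 + (1/20)*15) = 5382*(-1/20 + ¾) = 5382*(7/10) = 18837/5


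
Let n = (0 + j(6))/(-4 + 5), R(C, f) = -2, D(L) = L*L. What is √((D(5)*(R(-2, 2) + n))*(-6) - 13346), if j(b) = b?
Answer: I*√13946 ≈ 118.09*I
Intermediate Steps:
D(L) = L²
n = 6 (n = (0 + 6)/(-4 + 5) = 6/1 = 6*1 = 6)
√((D(5)*(R(-2, 2) + n))*(-6) - 13346) = √((5²*(-2 + 6))*(-6) - 13346) = √((25*4)*(-6) - 13346) = √(100*(-6) - 13346) = √(-600 - 13346) = √(-13946) = I*√13946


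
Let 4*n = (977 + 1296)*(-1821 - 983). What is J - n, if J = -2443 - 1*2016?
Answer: 1588914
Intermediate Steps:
n = -1593373 (n = ((977 + 1296)*(-1821 - 983))/4 = (2273*(-2804))/4 = (1/4)*(-6373492) = -1593373)
J = -4459 (J = -2443 - 2016 = -4459)
J - n = -4459 - 1*(-1593373) = -4459 + 1593373 = 1588914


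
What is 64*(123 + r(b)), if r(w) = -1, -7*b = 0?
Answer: 7808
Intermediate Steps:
b = 0 (b = -1/7*0 = 0)
64*(123 + r(b)) = 64*(123 - 1) = 64*122 = 7808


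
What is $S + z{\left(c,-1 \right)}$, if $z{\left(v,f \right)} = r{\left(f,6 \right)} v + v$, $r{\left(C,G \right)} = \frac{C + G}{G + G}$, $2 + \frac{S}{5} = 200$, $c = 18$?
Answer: $\frac{2031}{2} \approx 1015.5$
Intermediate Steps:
$S = 990$ ($S = -10 + 5 \cdot 200 = -10 + 1000 = 990$)
$r{\left(C,G \right)} = \frac{C + G}{2 G}$
$z{\left(v,f \right)} = v + v \left(\frac{1}{2} + \frac{f}{12}\right)$ ($z{\left(v,f \right)} = \frac{f + 6}{2 \cdot 6} v + v = \frac{1}{2} \cdot \frac{1}{6} \left(6 + f\right) v + v = \left(\frac{1}{2} + \frac{f}{12}\right) v + v = v \left(\frac{1}{2} + \frac{f}{12}\right) + v = v + v \left(\frac{1}{2} + \frac{f}{12}\right)$)
$S + z{\left(c,-1 \right)} = 990 + \frac{1}{12} \cdot 18 \left(18 - 1\right) = 990 + \frac{1}{12} \cdot 18 \cdot 17 = 990 + \frac{51}{2} = \frac{2031}{2}$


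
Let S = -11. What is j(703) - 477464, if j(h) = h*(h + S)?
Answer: 9012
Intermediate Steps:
j(h) = h*(-11 + h) (j(h) = h*(h - 11) = h*(-11 + h))
j(703) - 477464 = 703*(-11 + 703) - 477464 = 703*692 - 477464 = 486476 - 477464 = 9012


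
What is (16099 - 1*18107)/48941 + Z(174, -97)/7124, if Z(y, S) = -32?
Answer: -3967776/87163921 ≈ -0.045521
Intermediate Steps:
(16099 - 1*18107)/48941 + Z(174, -97)/7124 = (16099 - 1*18107)/48941 - 32/7124 = (16099 - 18107)*(1/48941) - 32*1/7124 = -2008*1/48941 - 8/1781 = -2008/48941 - 8/1781 = -3967776/87163921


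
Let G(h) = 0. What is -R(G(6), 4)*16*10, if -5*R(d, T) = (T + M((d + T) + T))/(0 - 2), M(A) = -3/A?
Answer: -58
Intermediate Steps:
R(d, T) = -3/(10*(d + 2*T)) + T/10 (R(d, T) = -(T - 3/((d + T) + T))/(5*(0 - 2)) = -(T - 3/((T + d) + T))/(5*(-2)) = -(T - 3/(d + 2*T))*(-1)/(5*2) = -(-T/2 + 3/(2*(d + 2*T)))/5 = -3/(10*(d + 2*T)) + T/10)
-R(G(6), 4)*16*10 = -((-3 + 4*(0 + 2*4))/(10*(0 + 2*4)))*16*10 = -((-3 + 4*(0 + 8))/(10*(0 + 8)))*16*10 = -((1/10)*(-3 + 4*8)/8)*16*10 = -((1/10)*(1/8)*(-3 + 32))*16*10 = -((1/10)*(1/8)*29)*16*10 = -(29/80)*16*10 = -29*10/5 = -1*58 = -58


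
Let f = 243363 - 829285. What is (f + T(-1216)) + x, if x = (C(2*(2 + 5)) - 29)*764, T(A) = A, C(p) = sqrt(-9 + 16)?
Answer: -609294 + 764*sqrt(7) ≈ -6.0727e+5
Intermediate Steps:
f = -585922
C(p) = sqrt(7)
x = -22156 + 764*sqrt(7) (x = (sqrt(7) - 29)*764 = (-29 + sqrt(7))*764 = -22156 + 764*sqrt(7) ≈ -20135.)
(f + T(-1216)) + x = (-585922 - 1216) + (-22156 + 764*sqrt(7)) = -587138 + (-22156 + 764*sqrt(7)) = -609294 + 764*sqrt(7)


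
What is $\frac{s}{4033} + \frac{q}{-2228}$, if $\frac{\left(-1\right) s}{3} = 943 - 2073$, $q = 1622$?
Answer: $\frac{505697}{4492762} \approx 0.11256$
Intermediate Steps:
$s = 3390$ ($s = - 3 \left(943 - 2073\right) = \left(-3\right) \left(-1130\right) = 3390$)
$\frac{s}{4033} + \frac{q}{-2228} = \frac{3390}{4033} + \frac{1622}{-2228} = 3390 \cdot \frac{1}{4033} + 1622 \left(- \frac{1}{2228}\right) = \frac{3390}{4033} - \frac{811}{1114} = \frac{505697}{4492762}$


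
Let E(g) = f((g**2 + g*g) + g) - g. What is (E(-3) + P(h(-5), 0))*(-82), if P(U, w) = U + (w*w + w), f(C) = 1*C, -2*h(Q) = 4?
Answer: -1312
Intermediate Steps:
h(Q) = -2 (h(Q) = -1/2*4 = -2)
f(C) = C
E(g) = 2*g**2 (E(g) = ((g**2 + g*g) + g) - g = ((g**2 + g**2) + g) - g = (2*g**2 + g) - g = (g + 2*g**2) - g = 2*g**2)
P(U, w) = U + w + w**2 (P(U, w) = U + (w**2 + w) = U + (w + w**2) = U + w + w**2)
(E(-3) + P(h(-5), 0))*(-82) = (2*(-3)**2 + (-2 + 0 + 0**2))*(-82) = (2*9 + (-2 + 0 + 0))*(-82) = (18 - 2)*(-82) = 16*(-82) = -1312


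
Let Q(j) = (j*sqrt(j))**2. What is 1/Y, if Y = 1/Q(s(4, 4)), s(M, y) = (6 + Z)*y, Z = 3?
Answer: 46656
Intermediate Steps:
s(M, y) = 9*y (s(M, y) = (6 + 3)*y = 9*y)
Q(j) = j**3 (Q(j) = (j**(3/2))**2 = j**3)
Y = 1/46656 (Y = 1/((9*4)**3) = 1/(36**3) = 1/46656 ≈ 2.1433e-5)
1/Y = 1/(1/46656) = 46656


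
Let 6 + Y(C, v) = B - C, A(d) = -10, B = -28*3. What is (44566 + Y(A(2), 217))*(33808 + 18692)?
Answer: 2335515000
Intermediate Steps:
B = -84
Y(C, v) = -90 - C (Y(C, v) = -6 + (-84 - C) = -90 - C)
(44566 + Y(A(2), 217))*(33808 + 18692) = (44566 + (-90 - 1*(-10)))*(33808 + 18692) = (44566 + (-90 + 10))*52500 = (44566 - 80)*52500 = 44486*52500 = 2335515000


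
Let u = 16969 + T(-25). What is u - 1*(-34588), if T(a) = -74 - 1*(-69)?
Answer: 51552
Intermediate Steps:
T(a) = -5 (T(a) = -74 + 69 = -5)
u = 16964 (u = 16969 - 5 = 16964)
u - 1*(-34588) = 16964 - 1*(-34588) = 16964 + 34588 = 51552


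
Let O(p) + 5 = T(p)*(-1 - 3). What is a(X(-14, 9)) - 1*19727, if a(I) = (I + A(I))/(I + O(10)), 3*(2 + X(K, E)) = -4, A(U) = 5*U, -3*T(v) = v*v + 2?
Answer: -7555501/383 ≈ -19727.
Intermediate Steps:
T(v) = -⅔ - v²/3 (T(v) = -(v*v + 2)/3 = -(v² + 2)/3 = -(2 + v²)/3 = -⅔ - v²/3)
O(p) = -7/3 + 4*p²/3 (O(p) = -5 + (-⅔ - p²/3)*(-1 - 3) = -5 + (-⅔ - p²/3)*(-4) = -5 + (8/3 + 4*p²/3) = -7/3 + 4*p²/3)
X(K, E) = -10/3 (X(K, E) = -2 + (⅓)*(-4) = -2 - 4/3 = -10/3)
a(I) = 6*I/(131 + I) (a(I) = (I + 5*I)/(I + (-7/3 + (4/3)*10²)) = (6*I)/(I + (-7/3 + (4/3)*100)) = (6*I)/(I + (-7/3 + 400/3)) = (6*I)/(I + 131) = (6*I)/(131 + I) = 6*I/(131 + I))
a(X(-14, 9)) - 1*19727 = 6*(-10/3)/(131 - 10/3) - 1*19727 = 6*(-10/3)/(383/3) - 19727 = 6*(-10/3)*(3/383) - 19727 = -60/383 - 19727 = -7555501/383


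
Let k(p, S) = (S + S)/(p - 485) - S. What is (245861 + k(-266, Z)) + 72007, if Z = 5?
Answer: 238715103/751 ≈ 3.1786e+5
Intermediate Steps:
k(p, S) = -S + 2*S/(-485 + p) (k(p, S) = (2*S)/(-485 + p) - S = 2*S/(-485 + p) - S = -S + 2*S/(-485 + p))
(245861 + k(-266, Z)) + 72007 = (245861 + 5*(487 - 1*(-266))/(-485 - 266)) + 72007 = (245861 + 5*(487 + 266)/(-751)) + 72007 = (245861 + 5*(-1/751)*753) + 72007 = (245861 - 3765/751) + 72007 = 184637846/751 + 72007 = 238715103/751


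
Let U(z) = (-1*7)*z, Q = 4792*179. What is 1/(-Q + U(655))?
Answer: -1/862353 ≈ -1.1596e-6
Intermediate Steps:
Q = 857768
U(z) = -7*z
1/(-Q + U(655)) = 1/(-1*857768 - 7*655) = 1/(-857768 - 4585) = 1/(-862353) = -1/862353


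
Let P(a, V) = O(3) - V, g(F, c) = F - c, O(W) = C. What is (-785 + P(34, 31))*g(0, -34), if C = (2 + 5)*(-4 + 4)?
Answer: -27744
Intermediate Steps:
C = 0 (C = 7*0 = 0)
O(W) = 0
P(a, V) = -V (P(a, V) = 0 - V = -V)
(-785 + P(34, 31))*g(0, -34) = (-785 - 1*31)*(0 - 1*(-34)) = (-785 - 31)*(0 + 34) = -816*34 = -27744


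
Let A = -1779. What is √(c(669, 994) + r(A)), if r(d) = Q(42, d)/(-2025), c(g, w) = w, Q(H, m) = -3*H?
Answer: 4*√13979/15 ≈ 31.529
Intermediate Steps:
r(d) = 14/225 (r(d) = -3*42/(-2025) = -126*(-1/2025) = 14/225)
√(c(669, 994) + r(A)) = √(994 + 14/225) = √(223664/225) = 4*√13979/15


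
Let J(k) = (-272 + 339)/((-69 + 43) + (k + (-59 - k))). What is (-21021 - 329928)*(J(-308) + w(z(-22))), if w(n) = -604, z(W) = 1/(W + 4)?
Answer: 18041235243/85 ≈ 2.1225e+8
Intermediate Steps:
z(W) = 1/(4 + W)
J(k) = -67/85 (J(k) = 67/(-26 - 59) = 67/(-85) = 67*(-1/85) = -67/85)
(-21021 - 329928)*(J(-308) + w(z(-22))) = (-21021 - 329928)*(-67/85 - 604) = -350949*(-51407/85) = 18041235243/85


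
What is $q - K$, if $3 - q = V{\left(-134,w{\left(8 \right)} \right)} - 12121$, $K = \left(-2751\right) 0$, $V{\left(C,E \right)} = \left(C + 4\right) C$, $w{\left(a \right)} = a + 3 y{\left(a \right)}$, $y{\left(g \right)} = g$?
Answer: $-5296$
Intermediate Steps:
$w{\left(a \right)} = 4 a$ ($w{\left(a \right)} = a + 3 a = 4 a$)
$V{\left(C,E \right)} = C \left(4 + C\right)$ ($V{\left(C,E \right)} = \left(4 + C\right) C = C \left(4 + C\right)$)
$K = 0$
$q = -5296$ ($q = 3 - \left(- 134 \left(4 - 134\right) - 12121\right) = 3 - \left(\left(-134\right) \left(-130\right) - 12121\right) = 3 - \left(17420 - 12121\right) = 3 - 5299 = -5296$)
$q - K = -5296 - 0 = -5296 + 0 = -5296$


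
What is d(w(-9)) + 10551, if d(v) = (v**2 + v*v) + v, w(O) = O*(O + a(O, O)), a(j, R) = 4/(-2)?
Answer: 30252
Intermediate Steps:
a(j, R) = -2 (a(j, R) = 4*(-1/2) = -2)
w(O) = O*(-2 + O) (w(O) = O*(O - 2) = O*(-2 + O))
d(v) = v + 2*v**2 (d(v) = (v**2 + v**2) + v = 2*v**2 + v = v + 2*v**2)
d(w(-9)) + 10551 = (-9*(-2 - 9))*(1 + 2*(-9*(-2 - 9))) + 10551 = (-9*(-11))*(1 + 2*(-9*(-11))) + 10551 = 99*(1 + 2*99) + 10551 = 99*(1 + 198) + 10551 = 99*199 + 10551 = 19701 + 10551 = 30252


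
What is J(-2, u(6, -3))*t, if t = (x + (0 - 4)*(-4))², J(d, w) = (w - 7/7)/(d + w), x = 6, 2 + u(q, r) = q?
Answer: 726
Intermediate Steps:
u(q, r) = -2 + q
J(d, w) = (-1 + w)/(d + w) (J(d, w) = (w - 7*⅐)/(d + w) = (w - 1)/(d + w) = (-1 + w)/(d + w))
t = 484 (t = (6 + (0 - 4)*(-4))² = (6 - 4*(-4))² = (6 + 16)² = 22² = 484)
J(-2, u(6, -3))*t = ((-1 + (-2 + 6))/(-2 + (-2 + 6)))*484 = ((-1 + 4)/(-2 + 4))*484 = (3/2)*484 = 726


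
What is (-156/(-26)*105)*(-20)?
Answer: -12600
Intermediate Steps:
(-156/(-26)*105)*(-20) = (-156*(-1/26)*105)*(-20) = (6*105)*(-20) = 630*(-20) = -12600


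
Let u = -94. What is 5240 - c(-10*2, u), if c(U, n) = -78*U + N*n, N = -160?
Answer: -11360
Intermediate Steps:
c(U, n) = -160*n - 78*U (c(U, n) = -78*U - 160*n = -160*n - 78*U)
5240 - c(-10*2, u) = 5240 - (-160*(-94) - (-780)*2) = 5240 - (15040 - 78*(-20)) = 5240 - (15040 + 1560) = 5240 - 1*16600 = 5240 - 16600 = -11360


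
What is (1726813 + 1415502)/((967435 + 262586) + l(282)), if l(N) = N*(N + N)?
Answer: 285665/126279 ≈ 2.2622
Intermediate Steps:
l(N) = 2*N**2 (l(N) = N*(2*N) = 2*N**2)
(1726813 + 1415502)/((967435 + 262586) + l(282)) = (1726813 + 1415502)/((967435 + 262586) + 2*282**2) = 3142315/(1230021 + 2*79524) = 3142315/(1230021 + 159048) = 3142315/1389069 = 3142315*(1/1389069) = 285665/126279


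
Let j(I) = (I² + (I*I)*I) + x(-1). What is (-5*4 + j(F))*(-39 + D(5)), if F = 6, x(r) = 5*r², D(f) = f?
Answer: -8058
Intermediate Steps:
j(I) = 5 + I² + I³ (j(I) = (I² + (I*I)*I) + 5*(-1)² = (I² + I²*I) + 5*1 = (I² + I³) + 5 = 5 + I² + I³)
(-5*4 + j(F))*(-39 + D(5)) = (-5*4 + (5 + 6² + 6³))*(-39 + 5) = (-20 + (5 + 36 + 216))*(-34) = (-20 + 257)*(-34) = 237*(-34) = -8058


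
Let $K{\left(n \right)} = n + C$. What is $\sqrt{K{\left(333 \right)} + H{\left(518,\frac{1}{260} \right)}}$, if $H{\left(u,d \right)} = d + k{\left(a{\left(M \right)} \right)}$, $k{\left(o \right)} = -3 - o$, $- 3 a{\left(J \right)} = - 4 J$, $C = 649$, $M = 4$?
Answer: $\frac{\sqrt{148095285}}{390} \approx 31.204$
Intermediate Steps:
$a{\left(J \right)} = \frac{4 J}{3}$ ($a{\left(J \right)} = - \frac{\left(-4\right) J}{3} = \frac{4 J}{3}$)
$K{\left(n \right)} = 649 + n$ ($K{\left(n \right)} = n + 649 = 649 + n$)
$H{\left(u,d \right)} = - \frac{25}{3} + d$ ($H{\left(u,d \right)} = d - \left(3 + \frac{4}{3} \cdot 4\right) = d - \frac{25}{3} = - \frac{25}{3} + d$)
$\sqrt{K{\left(333 \right)} + H{\left(518,\frac{1}{260} \right)}} = \sqrt{\left(649 + 333\right) - \left(\frac{25}{3} - \frac{1}{260}\right)} = \sqrt{982 + \left(- \frac{25}{3} + \frac{1}{260}\right)} = \sqrt{982 - \frac{6497}{780}} = \sqrt{\frac{759463}{780}} = \frac{\sqrt{148095285}}{390}$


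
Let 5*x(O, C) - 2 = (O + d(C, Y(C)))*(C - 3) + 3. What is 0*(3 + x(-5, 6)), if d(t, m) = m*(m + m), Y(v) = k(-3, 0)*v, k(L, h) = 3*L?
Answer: 0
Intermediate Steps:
Y(v) = -9*v (Y(v) = (3*(-3))*v = -9*v)
d(t, m) = 2*m² (d(t, m) = m*(2*m) = 2*m²)
x(O, C) = 1 + (-3 + C)*(O + 162*C²)/5 (x(O, C) = ⅖ + ((O + 2*(-9*C)²)*(C - 3) + 3)/5 = ⅖ + ((O + 2*(81*C²))*(-3 + C) + 3)/5 = ⅖ + ((O + 162*C²)*(-3 + C) + 3)/5 = ⅖ + ((-3 + C)*(O + 162*C²) + 3)/5 = ⅖ + (3 + (-3 + C)*(O + 162*C²))/5 = ⅖ + (⅗ + (-3 + C)*(O + 162*C²)/5) = 1 + (-3 + C)*(O + 162*C²)/5)
0*(3 + x(-5, 6)) = 0*(3 + (1 - 486/5*6² - ⅗*(-5) + (162/5)*6³ + (⅕)*6*(-5))) = 0*(3 + (1 - 486/5*36 + 3 + (162/5)*216 - 6)) = 0*(3 + (1 - 17496/5 + 3 + 34992/5 - 6)) = 0*(3 + 17486/5) = 0*(17501/5) = 0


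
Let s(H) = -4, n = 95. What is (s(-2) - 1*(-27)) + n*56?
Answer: 5343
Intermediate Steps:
(s(-2) - 1*(-27)) + n*56 = (-4 - 1*(-27)) + 95*56 = (-4 + 27) + 5320 = 23 + 5320 = 5343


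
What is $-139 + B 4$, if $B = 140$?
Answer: $421$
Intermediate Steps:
$-139 + B 4 = -139 + 140 \cdot 4 = -139 + 560 = 421$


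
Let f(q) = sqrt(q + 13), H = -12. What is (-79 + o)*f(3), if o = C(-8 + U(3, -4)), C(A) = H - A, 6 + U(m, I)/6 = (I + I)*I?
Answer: -956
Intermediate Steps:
U(m, I) = -36 + 12*I**2 (U(m, I) = -36 + 6*((I + I)*I) = -36 + 6*((2*I)*I) = -36 + 6*(2*I**2) = -36 + 12*I**2)
f(q) = sqrt(13 + q)
C(A) = -12 - A
o = -160 (o = -12 - (-8 + (-36 + 12*(-4)**2)) = -12 - (-8 + (-36 + 12*16)) = -12 - (-8 + (-36 + 192)) = -12 - (-8 + 156) = -12 - 1*148 = -12 - 148 = -160)
(-79 + o)*f(3) = (-79 - 160)*sqrt(13 + 3) = -239*sqrt(16) = -239*4 = -956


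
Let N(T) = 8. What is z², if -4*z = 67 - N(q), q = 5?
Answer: 3481/16 ≈ 217.56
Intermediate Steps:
z = -59/4 (z = -(67 - 1*8)/4 = -(67 - 8)/4 = -¼*59 = -59/4 ≈ -14.750)
z² = (-59/4)² = 3481/16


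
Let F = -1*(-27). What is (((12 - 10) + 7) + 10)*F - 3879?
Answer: -3366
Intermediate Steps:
F = 27
(((12 - 10) + 7) + 10)*F - 3879 = (((12 - 10) + 7) + 10)*27 - 3879 = ((2 + 7) + 10)*27 - 3879 = (9 + 10)*27 - 3879 = 19*27 - 3879 = 513 - 3879 = -3366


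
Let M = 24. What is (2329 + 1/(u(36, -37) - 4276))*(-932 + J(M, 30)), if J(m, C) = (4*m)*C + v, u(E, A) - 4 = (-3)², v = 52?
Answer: 19857052000/4263 ≈ 4.6580e+6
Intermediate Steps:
u(E, A) = 13 (u(E, A) = 4 + (-3)² = 4 + 9 = 13)
J(m, C) = 52 + 4*C*m (J(m, C) = (4*m)*C + 52 = 4*C*m + 52 = 52 + 4*C*m)
(2329 + 1/(u(36, -37) - 4276))*(-932 + J(M, 30)) = (2329 + 1/(13 - 4276))*(-932 + (52 + 4*30*24)) = (2329 + 1/(-4263))*(-932 + (52 + 2880)) = (2329 - 1/4263)*(-932 + 2932) = (9928526/4263)*2000 = 19857052000/4263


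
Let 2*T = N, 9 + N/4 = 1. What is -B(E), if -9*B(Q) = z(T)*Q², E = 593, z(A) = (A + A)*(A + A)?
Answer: 360088576/9 ≈ 4.0010e+7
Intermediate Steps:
N = -32 (N = -36 + 4*1 = -36 + 4 = -32)
T = -16 (T = (½)*(-32) = -16)
z(A) = 4*A² (z(A) = (2*A)*(2*A) = 4*A²)
B(Q) = -1024*Q²/9 (B(Q) = -4*(-16)²*Q²/9 = -4*256*Q²/9 = -1024*Q²/9)
-B(E) = -(-1024)*593²/9 = -(-1024)*351649/9 = -1*(-360088576/9) = 360088576/9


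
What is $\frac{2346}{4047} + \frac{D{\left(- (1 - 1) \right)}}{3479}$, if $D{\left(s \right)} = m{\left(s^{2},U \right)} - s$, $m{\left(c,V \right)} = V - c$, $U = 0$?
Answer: $\frac{782}{1349} \approx 0.57969$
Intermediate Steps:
$D{\left(s \right)} = - s - s^{2}$ ($D{\left(s \right)} = \left(0 - s^{2}\right) - s = - s^{2} - s = - s - s^{2}$)
$\frac{2346}{4047} + \frac{D{\left(- (1 - 1) \right)}}{3479} = \frac{2346}{4047} + \frac{- (1 - 1) \left(-1 - - (1 - 1)\right)}{3479} = 2346 \cdot \frac{1}{4047} + \left(-1\right) 0 \left(-1 - \left(-1\right) 0\right) \frac{1}{3479} = \frac{782}{1349} + 0 \left(-1 - 0\right) \frac{1}{3479} = \frac{782}{1349} + 0 \left(-1 + 0\right) \frac{1}{3479} = \frac{782}{1349} + 0 \left(-1\right) \frac{1}{3479} = \frac{782}{1349} + 0 \cdot \frac{1}{3479} = \frac{782}{1349} + 0 = \frac{782}{1349}$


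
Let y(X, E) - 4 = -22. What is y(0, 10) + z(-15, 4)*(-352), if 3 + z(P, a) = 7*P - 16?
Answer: 43630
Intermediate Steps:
z(P, a) = -19 + 7*P (z(P, a) = -3 + (7*P - 16) = -3 + (-16 + 7*P) = -19 + 7*P)
y(X, E) = -18 (y(X, E) = 4 - 22 = -18)
y(0, 10) + z(-15, 4)*(-352) = -18 + (-19 + 7*(-15))*(-352) = -18 + (-19 - 105)*(-352) = -18 - 124*(-352) = -18 + 43648 = 43630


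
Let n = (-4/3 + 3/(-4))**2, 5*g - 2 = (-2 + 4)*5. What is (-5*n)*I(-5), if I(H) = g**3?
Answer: -300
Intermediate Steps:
g = 12/5 (g = 2/5 + ((-2 + 4)*5)/5 = 2/5 + (2*5)/5 = 2/5 + (1/5)*10 = 2/5 + 2 = 12/5 ≈ 2.4000)
n = 625/144 (n = (-4*1/3 + 3*(-1/4))**2 = (-4/3 - 3/4)**2 = (-25/12)**2 = 625/144 ≈ 4.3403)
I(H) = 1728/125 (I(H) = (12/5)**3 = 1728/125)
(-5*n)*I(-5) = -5*625/144*(1728/125) = -3125/144*1728/125 = -300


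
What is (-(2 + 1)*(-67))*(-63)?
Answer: -12663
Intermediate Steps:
(-(2 + 1)*(-67))*(-63) = (-1*3*(-67))*(-63) = -3*(-67)*(-63) = 201*(-63) = -12663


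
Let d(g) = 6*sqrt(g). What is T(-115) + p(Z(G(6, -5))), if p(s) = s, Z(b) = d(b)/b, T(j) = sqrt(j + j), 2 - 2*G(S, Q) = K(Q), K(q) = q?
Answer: 6*sqrt(14)/7 + I*sqrt(230) ≈ 3.2071 + 15.166*I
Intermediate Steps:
G(S, Q) = 1 - Q/2
T(j) = sqrt(2)*sqrt(j) (T(j) = sqrt(2*j) = sqrt(2)*sqrt(j))
Z(b) = 6/sqrt(b) (Z(b) = (6*sqrt(b))/b = 6/sqrt(b))
T(-115) + p(Z(G(6, -5))) = sqrt(2)*sqrt(-115) + 6/sqrt(1 - 1/2*(-5)) = sqrt(2)*(I*sqrt(115)) + 6/sqrt(1 + 5/2) = I*sqrt(230) + 6/sqrt(7/2) = I*sqrt(230) + 6*(sqrt(14)/7) = I*sqrt(230) + 6*sqrt(14)/7 = 6*sqrt(14)/7 + I*sqrt(230)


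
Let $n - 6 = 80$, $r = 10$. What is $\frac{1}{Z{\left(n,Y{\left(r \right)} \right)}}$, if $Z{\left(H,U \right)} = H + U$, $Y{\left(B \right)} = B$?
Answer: $\frac{1}{96} \approx 0.010417$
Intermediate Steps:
$n = 86$ ($n = 6 + 80 = 86$)
$\frac{1}{Z{\left(n,Y{\left(r \right)} \right)}} = \frac{1}{86 + 10} = \frac{1}{96}$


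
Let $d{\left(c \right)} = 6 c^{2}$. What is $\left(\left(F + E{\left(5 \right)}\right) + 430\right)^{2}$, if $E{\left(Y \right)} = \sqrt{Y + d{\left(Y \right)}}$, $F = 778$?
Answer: $\left(1208 + \sqrt{155}\right)^{2} \approx 1.4895 \cdot 10^{6}$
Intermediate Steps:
$E{\left(Y \right)} = \sqrt{Y + 6 Y^{2}}$
$\left(\left(F + E{\left(5 \right)}\right) + 430\right)^{2} = \left(\left(778 + \sqrt{5 \left(1 + 6 \cdot 5\right)}\right) + 430\right)^{2} = \left(\left(778 + \sqrt{5 \left(1 + 30\right)}\right) + 430\right)^{2} = \left(\left(778 + \sqrt{5 \cdot 31}\right) + 430\right)^{2} = \left(\left(778 + \sqrt{155}\right) + 430\right)^{2} = \left(1208 + \sqrt{155}\right)^{2}$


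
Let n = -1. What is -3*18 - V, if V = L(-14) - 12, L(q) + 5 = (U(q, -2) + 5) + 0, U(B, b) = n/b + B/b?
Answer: -99/2 ≈ -49.500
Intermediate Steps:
U(B, b) = -1/b + B/b
L(q) = 1/2 - q/2 (L(q) = -5 + (((-1 + q)/(-2) + 5) + 0) = -5 + ((-(-1 + q)/2 + 5) + 0) = -5 + (((1/2 - q/2) + 5) + 0) = -5 + ((11/2 - q/2) + 0) = -5 + (11/2 - q/2) = 1/2 - q/2)
V = -9/2 (V = (1/2 - 1/2*(-14)) - 12 = (1/2 + 7) - 12 = 15/2 - 12 = -9/2 ≈ -4.5000)
-3*18 - V = -3*18 - 1*(-9/2) = -54 + 9/2 = -99/2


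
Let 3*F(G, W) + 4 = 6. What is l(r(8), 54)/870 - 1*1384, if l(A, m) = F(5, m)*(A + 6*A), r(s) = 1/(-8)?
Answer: -14448967/10440 ≈ -1384.0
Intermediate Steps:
F(G, W) = ⅔ (F(G, W) = -4/3 + (⅓)*6 = -4/3 + 2 = ⅔)
r(s) = -⅛
l(A, m) = 14*A/3 (l(A, m) = 2*(A + 6*A)/3 = 2*(7*A)/3 = 14*A/3)
l(r(8), 54)/870 - 1*1384 = ((14/3)*(-⅛))/870 - 1*1384 = -7/12*1/870 - 1384 = -7/10440 - 1384 = -14448967/10440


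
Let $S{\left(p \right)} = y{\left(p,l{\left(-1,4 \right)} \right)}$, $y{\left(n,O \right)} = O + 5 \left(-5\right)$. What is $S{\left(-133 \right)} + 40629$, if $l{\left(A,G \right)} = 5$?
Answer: $40609$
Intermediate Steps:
$y{\left(n,O \right)} = -25 + O$ ($y{\left(n,O \right)} = O - 25 = -25 + O$)
$S{\left(p \right)} = -20$ ($S{\left(p \right)} = -25 + 5 = -20$)
$S{\left(-133 \right)} + 40629 = -20 + 40629 = 40609$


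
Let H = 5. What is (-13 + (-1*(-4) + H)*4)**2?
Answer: 529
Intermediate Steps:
(-13 + (-1*(-4) + H)*4)**2 = (-13 + (-1*(-4) + 5)*4)**2 = (-13 + (4 + 5)*4)**2 = (-13 + 9*4)**2 = (-13 + 36)**2 = 23**2 = 529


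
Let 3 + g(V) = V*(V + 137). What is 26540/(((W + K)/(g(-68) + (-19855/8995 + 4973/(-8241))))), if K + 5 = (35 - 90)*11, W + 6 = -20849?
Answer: 369689837365444/63646124787 ≈ 5808.5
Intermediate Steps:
W = -20855 (W = -6 - 20849 = -20855)
g(V) = -3 + V*(137 + V) (g(V) = -3 + V*(V + 137) = -3 + V*(137 + V))
K = -610 (K = -5 + (35 - 90)*11 = -5 - 55*11 = -5 - 605 = -610)
26540/(((W + K)/(g(-68) + (-19855/8995 + 4973/(-8241))))) = 26540/(((-20855 - 610)/((-3 + (-68)**2 + 137*(-68)) + (-19855/8995 + 4973/(-8241))))) = 26540/((-21465/((-3 + 4624 - 9316) + (-19855*1/8995 + 4973*(-1/8241))))) = 26540/((-21465/(-4695 + (-3971/1799 - 4973/8241)))) = 26540/((-21465/(-4695 - 41671438/14825559))) = 26540/((-21465/(-69647670943/14825559))) = 26540/((-21465*(-14825559/69647670943))) = 26540/(318230623935/69647670943) = 26540*(69647670943/318230623935) = 369689837365444/63646124787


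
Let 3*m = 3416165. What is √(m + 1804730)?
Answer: √26491065/3 ≈ 1715.6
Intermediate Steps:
m = 3416165/3 (m = (⅓)*3416165 = 3416165/3 ≈ 1.1387e+6)
√(m + 1804730) = √(3416165/3 + 1804730) = √(8830355/3) = √26491065/3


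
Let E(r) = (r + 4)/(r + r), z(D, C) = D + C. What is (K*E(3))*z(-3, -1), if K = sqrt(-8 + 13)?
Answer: -14*sqrt(5)/3 ≈ -10.435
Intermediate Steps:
K = sqrt(5) ≈ 2.2361
z(D, C) = C + D
E(r) = (4 + r)/(2*r) (E(r) = (4 + r)/((2*r)) = (4 + r)*(1/(2*r)) = (4 + r)/(2*r))
(K*E(3))*z(-3, -1) = (sqrt(5)*((1/2)*(4 + 3)/3))*(-1 - 3) = (sqrt(5)*((1/2)*(1/3)*7))*(-4) = (sqrt(5)*(7/6))*(-4) = (7*sqrt(5)/6)*(-4) = -14*sqrt(5)/3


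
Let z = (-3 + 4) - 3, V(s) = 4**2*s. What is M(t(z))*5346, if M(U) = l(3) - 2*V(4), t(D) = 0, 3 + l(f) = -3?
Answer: -716364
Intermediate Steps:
l(f) = -6 (l(f) = -3 - 3 = -6)
V(s) = 16*s
z = -2 (z = 1 - 3 = -2)
M(U) = -134 (M(U) = -6 - 32*4 = -6 - 2*64 = -6 - 128 = -134)
M(t(z))*5346 = -134*5346 = -716364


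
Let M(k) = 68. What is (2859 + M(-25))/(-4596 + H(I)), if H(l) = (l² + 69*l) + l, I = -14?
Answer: -2927/5380 ≈ -0.54405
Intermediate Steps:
H(l) = l² + 70*l
(2859 + M(-25))/(-4596 + H(I)) = (2859 + 68)/(-4596 - 14*(70 - 14)) = 2927/(-4596 - 14*56) = 2927/(-4596 - 784) = 2927/(-5380) = 2927*(-1/5380) = -2927/5380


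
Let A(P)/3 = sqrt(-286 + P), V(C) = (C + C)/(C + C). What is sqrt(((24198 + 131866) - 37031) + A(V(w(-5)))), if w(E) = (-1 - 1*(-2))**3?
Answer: sqrt(119033 + 3*I*sqrt(285)) ≈ 345.01 + 0.0734*I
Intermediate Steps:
w(E) = 1 (w(E) = (-1 + 2)**3 = 1**3 = 1)
V(C) = 1 (V(C) = (2*C)/((2*C)) = (2*C)*(1/(2*C)) = 1)
A(P) = 3*sqrt(-286 + P)
sqrt(((24198 + 131866) - 37031) + A(V(w(-5)))) = sqrt(((24198 + 131866) - 37031) + 3*sqrt(-286 + 1)) = sqrt((156064 - 37031) + 3*sqrt(-285)) = sqrt(119033 + 3*(I*sqrt(285))) = sqrt(119033 + 3*I*sqrt(285))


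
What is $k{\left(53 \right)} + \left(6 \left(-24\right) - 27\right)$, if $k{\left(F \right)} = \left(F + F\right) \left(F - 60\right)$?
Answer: $-913$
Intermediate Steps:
$k{\left(F \right)} = 2 F \left(-60 + F\right)$
$k{\left(53 \right)} + \left(6 \left(-24\right) - 27\right) = 2 \cdot 53 \left(-60 + 53\right) + \left(6 \left(-24\right) - 27\right) = 2 \cdot 53 \left(-7\right) - 171 = -742 - 171 = -913$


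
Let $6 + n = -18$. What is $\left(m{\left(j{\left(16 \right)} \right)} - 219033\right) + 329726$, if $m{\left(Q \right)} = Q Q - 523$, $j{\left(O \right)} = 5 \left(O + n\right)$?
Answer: $111770$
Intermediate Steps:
$n = -24$ ($n = -6 - 18 = -24$)
$j{\left(O \right)} = -120 + 5 O$ ($j{\left(O \right)} = 5 \left(O - 24\right) = 5 \left(-24 + O\right) = -120 + 5 O$)
$m{\left(Q \right)} = -523 + Q^{2}$ ($m{\left(Q \right)} = Q^{2} - 523 = -523 + Q^{2}$)
$\left(m{\left(j{\left(16 \right)} \right)} - 219033\right) + 329726 = \left(\left(-523 + \left(-120 + 5 \cdot 16\right)^{2}\right) - 219033\right) + 329726 = \left(\left(-523 + \left(-120 + 80\right)^{2}\right) - 219033\right) + 329726 = \left(\left(-523 + \left(-40\right)^{2}\right) - 219033\right) + 329726 = \left(\left(-523 + 1600\right) - 219033\right) + 329726 = \left(1077 - 219033\right) + 329726 = -217956 + 329726 = 111770$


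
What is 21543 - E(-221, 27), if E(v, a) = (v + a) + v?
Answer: 21958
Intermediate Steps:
E(v, a) = a + 2*v (E(v, a) = (a + v) + v = a + 2*v)
21543 - E(-221, 27) = 21543 - (27 + 2*(-221)) = 21543 - (27 - 442) = 21543 - 1*(-415) = 21543 + 415 = 21958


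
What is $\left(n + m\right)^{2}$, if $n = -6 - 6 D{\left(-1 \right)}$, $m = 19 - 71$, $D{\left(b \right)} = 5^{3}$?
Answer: $652864$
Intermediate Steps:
$D{\left(b \right)} = 125$
$m = -52$
$n = -756$ ($n = -6 - 750 = -756$)
$\left(n + m\right)^{2} = \left(-756 - 52\right)^{2} = \left(-808\right)^{2} = 652864$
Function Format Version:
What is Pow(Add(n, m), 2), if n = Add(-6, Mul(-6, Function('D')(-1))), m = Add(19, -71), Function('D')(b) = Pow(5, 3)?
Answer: 652864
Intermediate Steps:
Function('D')(b) = 125
m = -52
n = -756 (n = Add(-6, Mul(-6, 125)) = Add(-6, -750) = -756)
Pow(Add(n, m), 2) = Pow(Add(-756, -52), 2) = Pow(-808, 2) = 652864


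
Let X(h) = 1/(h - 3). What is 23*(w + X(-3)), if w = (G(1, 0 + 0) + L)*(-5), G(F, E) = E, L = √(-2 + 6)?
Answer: -1403/6 ≈ -233.83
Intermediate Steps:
L = 2 (L = √4 = 2)
X(h) = 1/(-3 + h)
w = -10 (w = ((0 + 0) + 2)*(-5) = (0 + 2)*(-5) = 2*(-5) = -10)
23*(w + X(-3)) = 23*(-10 + 1/(-3 - 3)) = 23*(-10 + 1/(-6)) = 23*(-10 - ⅙) = 23*(-61/6) = -1403/6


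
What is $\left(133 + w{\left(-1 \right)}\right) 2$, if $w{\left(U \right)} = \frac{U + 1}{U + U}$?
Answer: $266$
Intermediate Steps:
$w{\left(U \right)} = \frac{1 + U}{2 U}$
$\left(133 + w{\left(-1 \right)}\right) 2 = \left(133 + \frac{1 - 1}{2 \left(-1\right)}\right) 2 = \left(133 + \frac{1}{2} \left(-1\right) 0\right) 2 = \left(133 + 0\right) 2 = 133 \cdot 2 = 266$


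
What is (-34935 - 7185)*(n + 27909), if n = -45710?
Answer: 749778120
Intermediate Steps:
(-34935 - 7185)*(n + 27909) = (-34935 - 7185)*(-45710 + 27909) = -42120*(-17801) = 749778120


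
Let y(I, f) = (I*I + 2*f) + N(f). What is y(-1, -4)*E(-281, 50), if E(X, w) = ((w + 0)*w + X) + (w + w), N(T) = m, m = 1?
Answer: -13914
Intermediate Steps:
N(T) = 1
y(I, f) = 1 + I**2 + 2*f (y(I, f) = (I*I + 2*f) + 1 = (I**2 + 2*f) + 1 = 1 + I**2 + 2*f)
E(X, w) = X + w**2 + 2*w (E(X, w) = (w*w + X) + 2*w = (w**2 + X) + 2*w = (X + w**2) + 2*w = X + w**2 + 2*w)
y(-1, -4)*E(-281, 50) = (1 + (-1)**2 + 2*(-4))*(-281 + 50**2 + 2*50) = (1 + 1 - 8)*(-281 + 2500 + 100) = -6*2319 = -13914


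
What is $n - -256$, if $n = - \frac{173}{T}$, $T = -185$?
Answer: $\frac{47533}{185} \approx 256.94$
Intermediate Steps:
$n = \frac{173}{185}$ ($n = - \frac{173}{-185} = \left(-173\right) \left(- \frac{1}{185}\right) = \frac{173}{185} \approx 0.93513$)
$n - -256 = \frac{173}{185} - -256 = \frac{173}{185} + 256 = \frac{47533}{185}$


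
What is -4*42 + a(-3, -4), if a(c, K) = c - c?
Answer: -168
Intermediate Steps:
a(c, K) = 0
-4*42 + a(-3, -4) = -4*42 + 0 = -168 + 0 = -168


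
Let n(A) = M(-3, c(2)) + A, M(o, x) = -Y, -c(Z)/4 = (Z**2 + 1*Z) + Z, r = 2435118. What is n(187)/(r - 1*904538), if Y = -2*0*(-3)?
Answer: 187/1530580 ≈ 0.00012218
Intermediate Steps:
Y = 0 (Y = 0*(-3) = 0)
c(Z) = -8*Z - 4*Z**2 (c(Z) = -4*((Z**2 + 1*Z) + Z) = -4*((Z**2 + Z) + Z) = -4*((Z + Z**2) + Z) = -4*(Z**2 + 2*Z) = -8*Z - 4*Z**2)
M(o, x) = 0 (M(o, x) = -1*0 = 0)
n(A) = A (n(A) = 0 + A = A)
n(187)/(r - 1*904538) = 187/(2435118 - 1*904538) = 187/(2435118 - 904538) = 187/1530580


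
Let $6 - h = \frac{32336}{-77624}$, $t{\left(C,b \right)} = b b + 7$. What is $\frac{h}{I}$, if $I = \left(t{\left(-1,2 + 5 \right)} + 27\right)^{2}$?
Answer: $\frac{62260}{66843967} \approx 0.00093142$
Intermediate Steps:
$t{\left(C,b \right)} = 7 + b^{2}$ ($t{\left(C,b \right)} = b^{2} + 7 = 7 + b^{2}$)
$I = 6889$ ($I = \left(\left(7 + \left(2 + 5\right)^{2}\right) + 27\right)^{2} = \left(\left(7 + 7^{2}\right) + 27\right)^{2} = \left(\left(7 + 49\right) + 27\right)^{2} = \left(56 + 27\right)^{2} = 83^{2} = 6889$)
$h = \frac{62260}{9703}$ ($h = 6 - \frac{32336}{-77624} = 6 - 32336 \left(- \frac{1}{77624}\right) = 6 - - \frac{4042}{9703} = 6 + \frac{4042}{9703} = \frac{62260}{9703} \approx 6.4166$)
$\frac{h}{I} = \frac{62260}{9703 \cdot 6889} = \frac{62260}{9703} \cdot \frac{1}{6889} = \frac{62260}{66843967}$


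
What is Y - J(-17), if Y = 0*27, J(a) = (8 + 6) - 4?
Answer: -10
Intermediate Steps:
J(a) = 10 (J(a) = 14 - 4 = 10)
Y = 0
Y - J(-17) = 0 - 1*10 = 0 - 10 = -10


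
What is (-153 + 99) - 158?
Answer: -212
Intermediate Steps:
(-153 + 99) - 158 = -54 - 158 = -212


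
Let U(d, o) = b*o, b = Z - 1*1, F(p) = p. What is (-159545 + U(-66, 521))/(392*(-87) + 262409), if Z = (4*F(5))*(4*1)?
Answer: -118386/228305 ≈ -0.51854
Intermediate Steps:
Z = 80 (Z = (4*5)*(4*1) = 20*4 = 80)
b = 79 (b = 80 - 1*1 = 80 - 1 = 79)
U(d, o) = 79*o
(-159545 + U(-66, 521))/(392*(-87) + 262409) = (-159545 + 79*521)/(392*(-87) + 262409) = (-159545 + 41159)/(-34104 + 262409) = -118386/228305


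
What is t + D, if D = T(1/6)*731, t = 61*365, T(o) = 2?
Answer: 23727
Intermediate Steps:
t = 22265
D = 1462 (D = 2*731 = 1462)
t + D = 22265 + 1462 = 23727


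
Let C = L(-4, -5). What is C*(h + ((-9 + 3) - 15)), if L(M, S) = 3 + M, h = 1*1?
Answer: 20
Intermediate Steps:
h = 1
C = -1 (C = 3 - 4 = -1)
C*(h + ((-9 + 3) - 15)) = -(1 + ((-9 + 3) - 15)) = -(1 + (-6 - 15)) = -(1 - 21) = -1*(-20) = 20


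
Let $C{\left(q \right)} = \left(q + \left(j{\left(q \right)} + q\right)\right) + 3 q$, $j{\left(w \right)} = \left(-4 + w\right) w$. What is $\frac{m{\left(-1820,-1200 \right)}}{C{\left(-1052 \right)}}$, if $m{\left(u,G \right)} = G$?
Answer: $- \frac{300}{276413} \approx -0.0010853$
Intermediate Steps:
$j{\left(w \right)} = w \left(-4 + w\right)$
$C{\left(q \right)} = 5 q + q \left(-4 + q\right)$ ($C{\left(q \right)} = \left(q + \left(q \left(-4 + q\right) + q\right)\right) + 3 q = \left(q + \left(q + q \left(-4 + q\right)\right)\right) + 3 q = \left(2 q + q \left(-4 + q\right)\right) + 3 q = 5 q + q \left(-4 + q\right)$)
$\frac{m{\left(-1820,-1200 \right)}}{C{\left(-1052 \right)}} = - \frac{1200}{\left(-1052\right) \left(1 - 1052\right)} = - \frac{1200}{\left(-1052\right) \left(-1051\right)} = - \frac{1200}{1105652} = \left(-1200\right) \frac{1}{1105652} = - \frac{300}{276413}$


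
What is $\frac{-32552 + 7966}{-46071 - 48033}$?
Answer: $\frac{12293}{47052} \approx 0.26126$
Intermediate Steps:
$\frac{-32552 + 7966}{-46071 - 48033} = - \frac{24586}{-94104} = \left(-24586\right) \left(- \frac{1}{94104}\right) = \frac{12293}{47052}$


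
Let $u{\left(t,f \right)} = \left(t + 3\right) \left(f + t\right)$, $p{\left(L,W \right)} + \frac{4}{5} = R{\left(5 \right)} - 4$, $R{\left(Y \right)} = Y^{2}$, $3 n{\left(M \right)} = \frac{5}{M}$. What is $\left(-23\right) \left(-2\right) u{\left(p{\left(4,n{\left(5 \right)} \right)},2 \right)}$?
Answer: $\frac{592296}{25} \approx 23692.0$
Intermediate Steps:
$n{\left(M \right)} = \frac{5}{3 M}$ ($n{\left(M \right)} = \frac{5 \frac{1}{M}}{3} = \frac{5}{3 M}$)
$p{\left(L,W \right)} = \frac{101}{5}$ ($p{\left(L,W \right)} = - \frac{4}{5} - \left(4 - 5^{2}\right) = - \frac{4}{5} + \left(25 - 4\right) = - \frac{4}{5} + 21 = \frac{101}{5}$)
$u{\left(t,f \right)} = \left(3 + t\right) \left(f + t\right)$
$\left(-23\right) \left(-2\right) u{\left(p{\left(4,n{\left(5 \right)} \right)},2 \right)} = \left(-23\right) \left(-2\right) \left(\left(\frac{101}{5}\right)^{2} + 3 \cdot 2 + 3 \cdot \frac{101}{5} + 2 \cdot \frac{101}{5}\right) = 46 \left(\frac{10201}{25} + 6 + \frac{303}{5} + \frac{202}{5}\right) = 46 \cdot \frac{12876}{25} = \frac{592296}{25}$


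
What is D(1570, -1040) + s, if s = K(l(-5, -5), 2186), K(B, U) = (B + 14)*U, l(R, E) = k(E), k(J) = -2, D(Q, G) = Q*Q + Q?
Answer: 2492702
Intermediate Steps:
D(Q, G) = Q + Q² (D(Q, G) = Q² + Q = Q + Q²)
l(R, E) = -2
K(B, U) = U*(14 + B) (K(B, U) = (14 + B)*U = U*(14 + B))
s = 26232 (s = 2186*(14 - 2) = 2186*12 = 26232)
D(1570, -1040) + s = 1570*(1 + 1570) + 26232 = 1570*1571 + 26232 = 2466470 + 26232 = 2492702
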